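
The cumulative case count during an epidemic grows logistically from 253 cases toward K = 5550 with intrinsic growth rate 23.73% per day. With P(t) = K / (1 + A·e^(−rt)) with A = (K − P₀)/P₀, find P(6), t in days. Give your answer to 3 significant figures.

≈ 919 cases

A = (5550 − 253)/253 = 20.93676
P(6) = 5550 / (1 + 20.93676·e^(−0.2373·6)) = 5550 / (1 + 20.93676·0.240797)
= 5550 / 6.04151 ≈ 918.64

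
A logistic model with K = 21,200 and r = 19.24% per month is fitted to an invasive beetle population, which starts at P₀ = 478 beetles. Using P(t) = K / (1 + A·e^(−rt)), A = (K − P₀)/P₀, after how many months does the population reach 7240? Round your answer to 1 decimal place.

A = (21200 − 478)/478 = 43.35146
7240 = 21200/(1 + 43.35146·e^(−0.1924t)) → 1 + 43.35146·e^(−0.1924t) = 2.92818
e^(−0.1924t) = 0.044478 → t = ln(22.48314)/0.1924 = 3.11277/0.1924

t ≈ 16.2 months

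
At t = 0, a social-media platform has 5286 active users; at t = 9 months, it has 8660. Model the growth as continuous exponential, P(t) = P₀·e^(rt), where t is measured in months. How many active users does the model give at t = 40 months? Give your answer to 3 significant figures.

r = ln(8660/5286) / 9 ≈ 0.05485 per month
P(40) = 5286 · e^(0.05485·40) = 5286 · 8.97114 ≈ 47421.45

≈ 47,400 active users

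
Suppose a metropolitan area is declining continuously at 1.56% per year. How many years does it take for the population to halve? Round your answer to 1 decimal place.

half-life = ln(2) / |r| = 0.69315 / 0.0156

half-life ≈ 44.4 years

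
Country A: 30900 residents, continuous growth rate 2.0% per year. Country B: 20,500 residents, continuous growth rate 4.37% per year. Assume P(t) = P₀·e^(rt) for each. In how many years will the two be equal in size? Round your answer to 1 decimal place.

30900·e^(0.02t) = 20500·e^(0.0437t)
30900/20500 = e^((0.0437 − 0.02)t) → ln(1.50732) = 0.0237·t
t = 0.41033 / 0.0237

t ≈ 17.3 years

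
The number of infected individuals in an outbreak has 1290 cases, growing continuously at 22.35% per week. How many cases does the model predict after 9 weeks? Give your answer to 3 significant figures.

P(9) = 1290 · e^(0.2235·9) = 1290 · e^(2.0115)
= 1290 · 7.47452 ≈ 9642.13

≈ 9,640 cases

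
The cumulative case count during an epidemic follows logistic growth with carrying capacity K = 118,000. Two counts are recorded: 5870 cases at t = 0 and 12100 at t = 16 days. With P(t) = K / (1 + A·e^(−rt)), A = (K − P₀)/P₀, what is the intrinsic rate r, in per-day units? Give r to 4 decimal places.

A = (118000 − 5870)/5870 = 19.10221
12100 = 118000/(1 + 19.10221·e^(−r·16)) → e^(−16r) = (9.75207 − 1)/19.10221 = 0.45817
r = −ln(0.45817)/16 = 0.78051/16

r ≈ 0.0488 per day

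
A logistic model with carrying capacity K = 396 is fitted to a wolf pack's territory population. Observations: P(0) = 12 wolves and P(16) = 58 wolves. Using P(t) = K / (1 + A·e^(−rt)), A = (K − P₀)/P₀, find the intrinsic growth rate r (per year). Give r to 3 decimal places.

r ≈ 0.106 per year

A = (396 − 12)/12 = 32
58 = 396/(1 + 32·e^(−r·16)) → e^(−16r) = (6.82759 − 1)/32 = 0.182112
r = −ln(0.182112)/16 = 1.70313/16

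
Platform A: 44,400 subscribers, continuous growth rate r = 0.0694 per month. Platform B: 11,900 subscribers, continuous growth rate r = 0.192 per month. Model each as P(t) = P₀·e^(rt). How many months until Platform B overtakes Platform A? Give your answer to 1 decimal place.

t ≈ 10.7 months

44400·e^(0.0694t) = 11900·e^(0.192t)
44400/11900 = e^((0.192 − 0.0694)t) → ln(3.73109) = 0.1226·t
t = 1.3167 / 0.1226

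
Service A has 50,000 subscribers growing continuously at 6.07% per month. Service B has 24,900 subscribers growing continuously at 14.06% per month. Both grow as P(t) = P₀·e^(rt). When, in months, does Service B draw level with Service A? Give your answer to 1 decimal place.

50000·e^(0.0607t) = 24900·e^(0.1406t)
50000/24900 = e^((0.1406 − 0.0607)t) → ln(2.00803) = 0.0799·t
t = 0.69716 / 0.0799

t ≈ 8.7 months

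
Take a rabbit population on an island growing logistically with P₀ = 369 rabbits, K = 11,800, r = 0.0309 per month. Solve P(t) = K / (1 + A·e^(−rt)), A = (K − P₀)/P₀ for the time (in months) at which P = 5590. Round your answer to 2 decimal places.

t ≈ 107.71 months

A = (11800 − 369)/369 = 30.97832
5590 = 11800/(1 + 30.97832·e^(−0.0309t)) → 1 + 30.97832·e^(−0.0309t) = 2.11091
e^(−0.0309t) = 0.035861 → t = ln(27.88548)/0.0309 = 3.32811/0.0309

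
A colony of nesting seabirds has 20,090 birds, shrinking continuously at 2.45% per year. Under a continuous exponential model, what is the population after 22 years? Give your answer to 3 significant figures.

≈ 11,700 birds

P(22) = 20090 · e^(-0.0245·22) = 20090 · e^(-0.539)
= 20090 · 0.58333 ≈ 11719.13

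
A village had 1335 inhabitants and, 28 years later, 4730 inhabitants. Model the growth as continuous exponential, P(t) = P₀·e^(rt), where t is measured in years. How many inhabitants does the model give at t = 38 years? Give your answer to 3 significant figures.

≈ 7,430 inhabitants

r = ln(4730/1335) / 28 ≈ 0.045178 per year
P(38) = 1335 · e^(0.045178·38) = 1335 · 5.56656 ≈ 7431.36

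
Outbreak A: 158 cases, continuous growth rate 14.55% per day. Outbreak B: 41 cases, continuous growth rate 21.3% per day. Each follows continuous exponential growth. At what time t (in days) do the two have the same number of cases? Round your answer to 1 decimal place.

t ≈ 20.0 days

158·e^(0.1455t) = 41·e^(0.213t)
158/41 = e^((0.213 − 0.1455)t) → ln(3.85366) = 0.0675·t
t = 1.34902 / 0.0675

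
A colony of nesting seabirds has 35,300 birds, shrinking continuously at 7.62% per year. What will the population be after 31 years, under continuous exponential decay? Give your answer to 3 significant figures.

≈ 3,330 birds

P(31) = 35300 · e^(-0.0762·31) = 35300 · e^(-2.3622)
= 35300 · 0.09421 ≈ 3325.71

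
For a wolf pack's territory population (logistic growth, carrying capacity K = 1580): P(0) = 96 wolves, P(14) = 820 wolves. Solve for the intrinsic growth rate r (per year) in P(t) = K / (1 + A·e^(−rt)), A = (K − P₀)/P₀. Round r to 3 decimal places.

A = (1580 − 96)/96 = 15.45833
820 = 1580/(1 + 15.45833·e^(−r·14)) → e^(−14r) = (1.92683 − 1)/15.45833 = 0.059957
r = −ln(0.059957)/14 = 2.81413/14

r ≈ 0.201 per year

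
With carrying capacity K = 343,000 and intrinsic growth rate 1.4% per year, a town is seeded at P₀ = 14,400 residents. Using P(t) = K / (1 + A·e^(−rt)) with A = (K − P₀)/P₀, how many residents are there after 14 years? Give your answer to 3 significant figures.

A = (343000 − 14400)/14400 = 22.81944
P(14) = 343000 / (1 + 22.81944·e^(−0.014·14)) = 343000 / (1 + 22.81944·0.822012)
= 343000 / 19.75786 ≈ 17360.18

≈ 17,400 residents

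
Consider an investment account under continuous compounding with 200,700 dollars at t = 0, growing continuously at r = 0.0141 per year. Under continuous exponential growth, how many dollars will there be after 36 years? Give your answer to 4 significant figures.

≈ 333,400 dollars

P(36) = 200700 · e^(0.0141·36) = 200700 · e^(0.5076)
= 200700 · 1.6613 ≈ 333422.77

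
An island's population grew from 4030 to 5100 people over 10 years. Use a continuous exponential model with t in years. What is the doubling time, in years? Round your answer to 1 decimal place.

doubling time ≈ 29.4 years

r = ln(5100/4030) / 10 = ln(1.26551) / 10 ≈ 0.023547 per year
doubling time = ln 2 / |r| = 0.69315 / 0.023547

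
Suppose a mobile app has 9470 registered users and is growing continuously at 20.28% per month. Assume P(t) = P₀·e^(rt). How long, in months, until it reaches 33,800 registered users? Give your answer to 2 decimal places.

t ≈ 6.27 months

33800 = 9470 · e^(0.2028·t)
t = ln(33800/9470) / 0.2028 = ln(3.56917) / 0.2028 = 1.27233 / 0.2028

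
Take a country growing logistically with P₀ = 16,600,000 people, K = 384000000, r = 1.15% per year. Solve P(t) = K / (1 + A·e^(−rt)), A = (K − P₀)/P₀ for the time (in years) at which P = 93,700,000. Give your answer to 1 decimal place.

A = (384000000 − 16600000)/16600000 = 22.13253
93700000 = 384000000/(1 + 22.13253·e^(−0.0115t)) → 1 + 22.13253·e^(−0.0115t) = 4.09819
e^(−0.0115t) = 0.139983 → t = ln(7.14371)/0.0115 = 1.96623/0.0115

t ≈ 171.0 years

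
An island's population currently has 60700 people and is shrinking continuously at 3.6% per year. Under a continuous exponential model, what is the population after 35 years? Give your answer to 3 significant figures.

≈ 17,200 people

P(35) = 60700 · e^(-0.036·35) = 60700 · e^(-1.26)
= 60700 · 0.28365 ≈ 17217.8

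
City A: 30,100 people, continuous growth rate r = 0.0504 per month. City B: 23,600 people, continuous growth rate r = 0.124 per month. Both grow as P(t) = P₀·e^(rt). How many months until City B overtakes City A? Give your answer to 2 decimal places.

30100·e^(0.0504t) = 23600·e^(0.124t)
30100/23600 = e^((0.124 − 0.0504)t) → ln(1.27542) = 0.0736·t
t = 0.24328 / 0.0736

t ≈ 3.31 months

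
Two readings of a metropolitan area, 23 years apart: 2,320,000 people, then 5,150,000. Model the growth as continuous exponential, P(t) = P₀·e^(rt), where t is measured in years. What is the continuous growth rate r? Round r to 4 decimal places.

5150000 = 2320000 · e^(r·23)
e^(23r) = 5150000/2320000 = 2.21983
r = ln(2.21983) / 23 = 0.79743 / 23

r ≈ 0.0347 per year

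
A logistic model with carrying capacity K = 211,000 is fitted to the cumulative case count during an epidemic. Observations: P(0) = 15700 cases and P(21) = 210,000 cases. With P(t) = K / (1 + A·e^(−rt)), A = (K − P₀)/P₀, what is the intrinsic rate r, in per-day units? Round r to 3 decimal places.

r ≈ 0.375 per day

A = (211000 − 15700)/15700 = 12.43949
210000 = 211000/(1 + 12.43949·e^(−r·21)) → e^(−21r) = (1.00476 − 1)/12.43949 = 0.000383
r = −ln(0.000383)/21 = 7.86798/21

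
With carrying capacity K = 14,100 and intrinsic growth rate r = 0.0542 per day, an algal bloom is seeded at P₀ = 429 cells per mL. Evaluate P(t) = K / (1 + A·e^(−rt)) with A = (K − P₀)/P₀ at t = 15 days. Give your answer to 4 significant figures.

A = (14100 − 429)/429 = 31.86713
P(15) = 14100 / (1 + 31.86713·e^(−0.0542·15)) = 14100 / (1 + 31.86713·0.443525)
= 14100 / 15.13389 ≈ 931.68

≈ 931.7 cells per mL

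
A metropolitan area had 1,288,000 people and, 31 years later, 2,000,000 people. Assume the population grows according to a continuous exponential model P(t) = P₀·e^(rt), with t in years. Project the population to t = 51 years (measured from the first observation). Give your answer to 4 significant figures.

≈ 2,657,000 people

r = ln(2000000/1288000) / 31 ≈ 0.014195 per year
P(51) = 1288000 · e^(0.014195·51) = 1288000 · 2.06259 ≈ 2656619.99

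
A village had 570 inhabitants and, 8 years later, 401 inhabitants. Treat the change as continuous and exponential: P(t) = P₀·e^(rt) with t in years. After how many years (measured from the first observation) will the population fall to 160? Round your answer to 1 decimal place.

t ≈ 28.9 years

r = ln(401/570) / 8 ≈ -0.043959 per year
t = ln(160/570) / r = -1.27046 / -0.043959 ≈ 28.901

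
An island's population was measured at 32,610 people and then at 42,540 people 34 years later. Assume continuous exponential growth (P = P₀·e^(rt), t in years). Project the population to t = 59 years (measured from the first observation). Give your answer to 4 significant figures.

≈ 51,720 people

r = ln(42540/32610) / 34 ≈ 0.007818 per year
P(59) = 32610 · e^(0.007818·59) = 32610 · 1.58611 ≈ 51723.12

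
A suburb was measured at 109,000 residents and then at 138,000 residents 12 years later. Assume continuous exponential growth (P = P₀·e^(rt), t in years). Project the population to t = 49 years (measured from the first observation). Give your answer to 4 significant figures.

r = ln(138000/109000) / 12 ≈ 0.019659 per year
P(49) = 109000 · e^(0.019659·49) = 109000 · 2.62028 ≈ 285610.76

≈ 285,600 residents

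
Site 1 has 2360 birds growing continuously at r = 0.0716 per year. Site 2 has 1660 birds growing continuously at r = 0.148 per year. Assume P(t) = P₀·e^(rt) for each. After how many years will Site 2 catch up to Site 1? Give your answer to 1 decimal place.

2360·e^(0.0716t) = 1660·e^(0.148t)
2360/1660 = e^((0.148 − 0.0716)t) → ln(1.42169) = 0.0764·t
t = 0.35184 / 0.0764

t ≈ 4.6 years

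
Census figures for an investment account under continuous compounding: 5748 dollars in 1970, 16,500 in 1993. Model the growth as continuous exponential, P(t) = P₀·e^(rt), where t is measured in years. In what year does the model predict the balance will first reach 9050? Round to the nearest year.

year 1980

r = ln(16500/5748) / 23 = 1.05451/23 ≈ 0.045848 per year
t = ln(9050/5748) / r = 0.45391/0.045848 ≈ 9.9 years after 1970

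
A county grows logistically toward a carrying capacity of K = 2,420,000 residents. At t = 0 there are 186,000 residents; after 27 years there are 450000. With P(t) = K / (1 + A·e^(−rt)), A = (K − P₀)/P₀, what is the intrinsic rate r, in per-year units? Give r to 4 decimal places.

r ≈ 0.0374 per year

A = (2420000 − 186000)/186000 = 12.01075
450000 = 2420000/(1 + 12.01075·e^(−r·27)) → e^(−27r) = (5.37778 − 1)/12.01075 = 0.364488
r = −ln(0.364488)/27 = 1.00926/27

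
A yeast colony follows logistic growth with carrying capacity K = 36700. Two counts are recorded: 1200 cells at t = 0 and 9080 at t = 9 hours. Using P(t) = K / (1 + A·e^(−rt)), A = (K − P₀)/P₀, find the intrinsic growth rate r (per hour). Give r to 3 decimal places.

A = (36700 − 1200)/1200 = 29.58333
9080 = 36700/(1 + 29.58333·e^(−r·9)) → e^(−9r) = (4.04185 − 1)/29.58333 = 0.102823
r = −ln(0.102823)/9 = 2.27475/9

r ≈ 0.253 per hour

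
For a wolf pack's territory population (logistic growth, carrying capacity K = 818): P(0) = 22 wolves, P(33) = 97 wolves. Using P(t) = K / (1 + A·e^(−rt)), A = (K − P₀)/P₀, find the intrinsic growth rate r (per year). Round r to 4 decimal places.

r ≈ 0.0480 per year

A = (818 − 22)/22 = 36.18182
97 = 818/(1 + 36.18182·e^(−r·33)) → e^(−33r) = (8.43299 − 1)/36.18182 = 0.205434
r = −ln(0.205434)/33 = 1.58263/33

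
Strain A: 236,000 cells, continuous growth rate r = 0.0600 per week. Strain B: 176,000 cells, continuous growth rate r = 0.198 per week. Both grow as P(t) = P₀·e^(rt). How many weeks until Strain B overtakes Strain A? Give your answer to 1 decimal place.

236000·e^(0.06t) = 176000·e^(0.198t)
236000/176000 = e^((0.198 − 0.06)t) → ln(1.34091) = 0.138·t
t = 0.29335 / 0.138

t ≈ 2.1 weeks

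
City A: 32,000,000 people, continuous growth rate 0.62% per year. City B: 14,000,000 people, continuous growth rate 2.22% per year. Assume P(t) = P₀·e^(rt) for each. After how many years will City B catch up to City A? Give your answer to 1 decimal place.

32000000·e^(0.0062t) = 14000000·e^(0.0222t)
32000000/14000000 = e^((0.0222 − 0.0062)t) → ln(2.28571) = 0.016·t
t = 0.82668 / 0.016

t ≈ 51.7 years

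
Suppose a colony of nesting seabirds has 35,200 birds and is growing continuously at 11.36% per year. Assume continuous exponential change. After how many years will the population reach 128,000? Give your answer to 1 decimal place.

t ≈ 11.4 years

128000 = 35200 · e^(0.1136·t)
t = ln(128000/35200) / 0.1136 = ln(3.63636) / 0.1136 = 1.29098 / 0.1136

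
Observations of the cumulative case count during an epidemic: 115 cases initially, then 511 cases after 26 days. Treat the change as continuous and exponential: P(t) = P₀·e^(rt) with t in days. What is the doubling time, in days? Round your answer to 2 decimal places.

doubling time ≈ 12.08 days

r = ln(511/115) / 26 = ln(4.44348) / 26 ≈ 0.057363 per day
doubling time = ln 2 / |r| = 0.69315 / 0.057363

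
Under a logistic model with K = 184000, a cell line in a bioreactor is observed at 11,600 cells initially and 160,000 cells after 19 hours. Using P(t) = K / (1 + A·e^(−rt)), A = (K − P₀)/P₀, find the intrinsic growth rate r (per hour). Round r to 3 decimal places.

r ≈ 0.242 per hour

A = (184000 − 11600)/11600 = 14.86207
160000 = 184000/(1 + 14.86207·e^(−r·19)) → e^(−19r) = (1.15 − 1)/14.86207 = 0.010093
r = −ln(0.010093)/19 = 4.59593/19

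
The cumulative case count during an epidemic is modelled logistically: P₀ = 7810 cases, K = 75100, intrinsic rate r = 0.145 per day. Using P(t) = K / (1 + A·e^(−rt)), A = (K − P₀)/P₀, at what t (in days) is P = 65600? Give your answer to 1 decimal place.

t ≈ 28.2 days

A = (75100 − 7810)/7810 = 8.61588
65600 = 75100/(1 + 8.61588·e^(−0.145t)) → 1 + 8.61588·e^(−0.145t) = 1.14482
e^(−0.145t) = 0.016808 → t = ln(59.4949)/0.145 = 4.08589/0.145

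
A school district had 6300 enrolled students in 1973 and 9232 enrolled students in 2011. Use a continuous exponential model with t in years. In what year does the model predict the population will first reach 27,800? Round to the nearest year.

r = ln(9232/6300) / 38 = 0.38213/38 ≈ 0.010056 per year
t = ln(27800/6300) / r = 1.48449/0.010056 ≈ 147.62 years after 1973

year 2121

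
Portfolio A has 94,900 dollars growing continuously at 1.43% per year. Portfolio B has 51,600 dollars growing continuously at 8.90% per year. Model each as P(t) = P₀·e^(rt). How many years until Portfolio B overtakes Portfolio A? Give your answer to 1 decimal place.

94900·e^(0.0143t) = 51600·e^(0.089t)
94900/51600 = e^((0.089 − 0.0143)t) → ln(1.83915) = 0.0747·t
t = 0.6093 / 0.0747

t ≈ 8.2 years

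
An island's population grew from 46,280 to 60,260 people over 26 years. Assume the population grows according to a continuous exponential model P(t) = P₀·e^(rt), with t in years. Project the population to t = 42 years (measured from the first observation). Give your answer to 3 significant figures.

≈ 70,900 people

r = ln(60260/46280) / 26 ≈ 0.010152 per year
P(42) = 46280 · e^(0.010152·42) = 46280 · 1.53173 ≈ 70888.24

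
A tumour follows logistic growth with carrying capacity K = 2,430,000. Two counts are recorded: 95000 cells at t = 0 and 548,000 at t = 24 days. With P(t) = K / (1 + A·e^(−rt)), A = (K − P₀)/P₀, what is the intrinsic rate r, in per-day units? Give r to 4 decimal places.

r ≈ 0.0820 per day

A = (2430000 − 95000)/95000 = 24.57895
548000 = 2430000/(1 + 24.57895·e^(−r·24)) → e^(−24r) = (4.43431 − 1)/24.57895 = 0.139726
r = −ln(0.139726)/24 = 1.96808/24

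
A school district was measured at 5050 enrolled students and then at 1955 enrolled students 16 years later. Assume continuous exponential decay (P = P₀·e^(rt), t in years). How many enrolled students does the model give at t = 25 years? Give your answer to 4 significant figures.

r = ln(1955/5050) / 16 ≈ -0.059312 per year
P(25) = 5050 · e^(-0.059312·25) = 5050 · 0.227 ≈ 1146.35

≈ 1,146 enrolled students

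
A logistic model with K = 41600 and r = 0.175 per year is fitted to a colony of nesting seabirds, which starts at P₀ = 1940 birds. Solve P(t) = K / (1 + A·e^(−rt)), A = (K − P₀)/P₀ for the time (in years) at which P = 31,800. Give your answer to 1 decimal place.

A = (41600 − 1940)/1940 = 20.4433
31800 = 41600/(1 + 20.4433·e^(−0.175t)) → 1 + 20.4433·e^(−0.175t) = 1.30818
e^(−0.175t) = 0.015075 → t = ln(66.33642)/0.175 = 4.19474/0.175

t ≈ 24.0 years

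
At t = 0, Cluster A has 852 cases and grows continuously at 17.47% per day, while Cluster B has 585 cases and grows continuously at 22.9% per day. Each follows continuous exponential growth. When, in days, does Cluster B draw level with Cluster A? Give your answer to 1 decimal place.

t ≈ 6.9 days

852·e^(0.1747t) = 585·e^(0.229t)
852/585 = e^((0.229 − 0.1747)t) → ln(1.45641) = 0.0543·t
t = 0.37597 / 0.0543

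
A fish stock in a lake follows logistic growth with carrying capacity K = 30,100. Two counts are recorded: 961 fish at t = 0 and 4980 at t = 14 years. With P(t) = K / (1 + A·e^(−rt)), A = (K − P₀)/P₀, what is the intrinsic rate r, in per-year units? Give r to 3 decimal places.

A = (30100 − 961)/961 = 30.32154
4980 = 30100/(1 + 30.32154·e^(−r·14)) → e^(−14r) = (6.04418 − 1)/30.32154 = 0.166356
r = −ln(0.166356)/14 = 1.79362/14

r ≈ 0.128 per year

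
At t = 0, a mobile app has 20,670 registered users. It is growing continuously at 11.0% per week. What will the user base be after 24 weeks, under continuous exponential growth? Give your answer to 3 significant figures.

P(24) = 20670 · e^(0.11·24) = 20670 · e^(2.64)
= 20670 · 14.0132 ≈ 289652.92

≈ 290,000 registered users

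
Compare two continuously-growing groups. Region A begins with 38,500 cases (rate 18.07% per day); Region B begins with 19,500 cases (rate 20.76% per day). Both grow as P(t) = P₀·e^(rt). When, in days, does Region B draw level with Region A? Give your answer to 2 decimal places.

38500·e^(0.1807t) = 19500·e^(0.2076t)
38500/19500 = e^((0.2076 − 0.1807)t) → ln(1.97436) = 0.0269·t
t = 0.68024 / 0.0269

t ≈ 25.29 days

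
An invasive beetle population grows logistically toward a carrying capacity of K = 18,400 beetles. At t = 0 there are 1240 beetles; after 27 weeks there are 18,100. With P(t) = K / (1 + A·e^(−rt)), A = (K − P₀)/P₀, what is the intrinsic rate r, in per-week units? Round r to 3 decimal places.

r ≈ 0.249 per week

A = (18400 − 1240)/1240 = 13.83871
18100 = 18400/(1 + 13.83871·e^(−r·27)) → e^(−27r) = (1.01657 − 1)/13.83871 = 0.001198
r = −ln(0.001198)/27 = 6.72735/27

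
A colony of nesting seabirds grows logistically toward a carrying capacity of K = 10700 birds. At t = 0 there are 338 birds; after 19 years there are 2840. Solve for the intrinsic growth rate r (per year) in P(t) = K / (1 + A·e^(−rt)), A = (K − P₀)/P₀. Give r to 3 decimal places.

A = (10700 − 338)/338 = 30.6568
2840 = 10700/(1 + 30.6568·e^(−r·19)) → e^(−19r) = (3.76761 − 1)/30.6568 = 0.090277
r = −ln(0.090277)/19 = 2.40487/19

r ≈ 0.127 per year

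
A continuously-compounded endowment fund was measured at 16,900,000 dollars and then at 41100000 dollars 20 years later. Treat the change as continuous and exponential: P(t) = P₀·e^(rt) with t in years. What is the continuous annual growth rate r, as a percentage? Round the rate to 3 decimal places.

r ≈ 4.443% per year

41100000 = 16900000 · e^(r·20)
e^(20r) = 41100000/16900000 = 2.43195
r = ln(2.43195) / 20 = 0.88869 / 20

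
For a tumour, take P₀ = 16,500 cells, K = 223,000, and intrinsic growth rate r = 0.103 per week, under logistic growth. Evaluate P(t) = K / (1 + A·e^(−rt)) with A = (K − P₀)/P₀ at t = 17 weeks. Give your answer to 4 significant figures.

A = (223000 − 16500)/16500 = 12.51515
P(17) = 223000 / (1 + 12.51515·e^(−0.103·17)) = 223000 / (1 + 12.51515·0.1736)
= 223000 / 3.17263 ≈ 70288.61

≈ 70,290 cells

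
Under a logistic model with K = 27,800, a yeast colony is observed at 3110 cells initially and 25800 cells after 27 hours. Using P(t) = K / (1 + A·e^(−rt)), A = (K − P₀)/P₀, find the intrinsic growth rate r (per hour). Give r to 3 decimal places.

A = (27800 − 3110)/3110 = 7.93891
25800 = 27800/(1 + 7.93891·e^(−r·27)) → e^(−27r) = (1.07752 − 1)/7.93891 = 0.009764
r = −ln(0.009764)/27 = 4.629/27

r ≈ 0.171 per hour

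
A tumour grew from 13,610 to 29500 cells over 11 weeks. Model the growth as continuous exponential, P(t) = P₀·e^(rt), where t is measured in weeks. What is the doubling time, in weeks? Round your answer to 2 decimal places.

doubling time ≈ 9.86 weeks

r = ln(29500/13610) / 11 = ln(2.16752) / 11 ≈ 0.070326 per week
doubling time = ln 2 / |r| = 0.69315 / 0.070326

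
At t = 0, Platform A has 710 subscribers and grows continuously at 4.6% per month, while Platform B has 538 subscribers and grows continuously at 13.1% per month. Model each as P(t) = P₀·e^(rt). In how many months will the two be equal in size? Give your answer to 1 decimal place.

t ≈ 3.3 months

710·e^(0.046t) = 538·e^(0.131t)
710/538 = e^((0.131 − 0.046)t) → ln(1.3197) = 0.085·t
t = 0.27741 / 0.085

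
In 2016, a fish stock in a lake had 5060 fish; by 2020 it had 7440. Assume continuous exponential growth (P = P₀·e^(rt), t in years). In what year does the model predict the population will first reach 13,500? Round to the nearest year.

r = ln(7440/5060) / 4 = 0.3855/4 ≈ 0.096376 per year
t = ln(13500/5060) / r = 0.98132/0.096376 ≈ 10.18 years after 2016

year 2026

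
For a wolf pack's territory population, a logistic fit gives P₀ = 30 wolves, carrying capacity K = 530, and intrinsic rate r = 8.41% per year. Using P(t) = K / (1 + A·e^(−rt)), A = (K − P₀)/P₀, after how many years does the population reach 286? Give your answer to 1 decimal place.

A = (530 − 30)/30 = 16.66667
286 = 530/(1 + 16.66667·e^(−0.0841t)) → 1 + 16.66667·e^(−0.0841t) = 1.85315
e^(−0.0841t) = 0.051189 → t = ln(19.53552)/0.0841 = 2.97223/0.0841

t ≈ 35.3 years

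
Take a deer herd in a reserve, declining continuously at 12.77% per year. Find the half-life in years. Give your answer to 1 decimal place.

half-life = ln(2) / |r| = 0.69315 / 0.1277

half-life ≈ 5.4 years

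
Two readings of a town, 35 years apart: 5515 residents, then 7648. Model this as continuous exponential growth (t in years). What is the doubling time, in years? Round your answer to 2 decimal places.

r = ln(7648/5515) / 35 = ln(1.38676) / 35 ≈ 0.009342 per year
doubling time = ln 2 / |r| = 0.69315 / 0.009342

doubling time ≈ 74.20 years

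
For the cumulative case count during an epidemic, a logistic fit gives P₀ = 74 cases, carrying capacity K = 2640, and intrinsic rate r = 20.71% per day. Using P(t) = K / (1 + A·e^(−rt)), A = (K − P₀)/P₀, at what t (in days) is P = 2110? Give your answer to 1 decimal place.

A = (2640 − 74)/74 = 34.67568
2110 = 2640/(1 + 34.67568·e^(−0.2071t)) → 1 + 34.67568·e^(−0.2071t) = 1.25118
e^(−0.2071t) = 0.007244 → t = ln(138.04844)/0.2071 = 4.9276/0.2071

t ≈ 23.8 days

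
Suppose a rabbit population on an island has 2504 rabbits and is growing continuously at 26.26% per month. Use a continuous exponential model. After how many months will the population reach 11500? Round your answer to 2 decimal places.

t ≈ 5.81 months

11500 = 2504 · e^(0.2626·t)
t = ln(11500/2504) / 0.2626 = ln(4.59265) / 0.2626 = 1.52446 / 0.2626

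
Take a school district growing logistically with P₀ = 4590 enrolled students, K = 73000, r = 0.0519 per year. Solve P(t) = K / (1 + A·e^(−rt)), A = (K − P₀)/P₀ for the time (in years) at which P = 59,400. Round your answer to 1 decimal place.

A = (73000 − 4590)/4590 = 14.90414
59400 = 73000/(1 + 14.90414·e^(−0.0519t)) → 1 + 14.90414·e^(−0.0519t) = 1.22896
e^(−0.0519t) = 0.015362 → t = ln(65.09602)/0.0519 = 4.17586/0.0519

t ≈ 80.5 years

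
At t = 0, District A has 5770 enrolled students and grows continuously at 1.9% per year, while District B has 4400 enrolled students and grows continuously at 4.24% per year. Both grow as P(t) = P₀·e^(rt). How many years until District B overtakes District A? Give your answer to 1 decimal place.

t ≈ 11.6 years

5770·e^(0.019t) = 4400·e^(0.0424t)
5770/4400 = e^((0.0424 − 0.019)t) → ln(1.31136) = 0.0234·t
t = 0.27107 / 0.0234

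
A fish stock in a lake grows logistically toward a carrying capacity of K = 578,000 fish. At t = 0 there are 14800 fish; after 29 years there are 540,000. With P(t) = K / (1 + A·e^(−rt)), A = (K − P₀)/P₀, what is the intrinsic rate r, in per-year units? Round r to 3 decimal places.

r ≈ 0.217 per year

A = (578000 − 14800)/14800 = 38.05405
540000 = 578000/(1 + 38.05405·e^(−r·29)) → e^(−29r) = (1.07037 − 1)/38.05405 = 0.001849
r = −ln(0.001849)/29 = 6.29299/29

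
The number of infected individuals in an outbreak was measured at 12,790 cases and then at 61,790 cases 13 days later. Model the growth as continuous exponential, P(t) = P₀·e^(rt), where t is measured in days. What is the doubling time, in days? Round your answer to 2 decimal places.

doubling time ≈ 5.72 days

r = ln(61790/12790) / 13 = ln(4.83112) / 13 ≈ 0.12116 per day
doubling time = ln 2 / |r| = 0.69315 / 0.12116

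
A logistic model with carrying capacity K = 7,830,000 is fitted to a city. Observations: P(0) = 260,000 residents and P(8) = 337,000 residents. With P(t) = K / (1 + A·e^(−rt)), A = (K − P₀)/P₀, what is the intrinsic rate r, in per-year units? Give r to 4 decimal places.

A = (7830000 − 260000)/260000 = 29.11538
337000 = 7830000/(1 + 29.11538·e^(−r·8)) → e^(−8r) = (23.23442 − 1)/29.11538 = 0.763666
r = −ln(0.763666)/8 = 0.26963/8

r ≈ 0.0337 per year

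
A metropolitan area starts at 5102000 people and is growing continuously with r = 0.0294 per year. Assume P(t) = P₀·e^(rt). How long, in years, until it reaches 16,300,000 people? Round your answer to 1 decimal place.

16300000 = 5102000 · e^(0.0294·t)
t = ln(16300000/5102000) / 0.0294 = ln(3.19483) / 0.0294 = 1.16153 / 0.0294

t ≈ 39.5 years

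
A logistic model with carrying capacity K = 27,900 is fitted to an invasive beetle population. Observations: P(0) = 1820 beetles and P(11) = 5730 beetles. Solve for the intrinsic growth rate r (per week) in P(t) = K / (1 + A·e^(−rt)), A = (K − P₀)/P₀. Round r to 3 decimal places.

r ≈ 0.119 per week

A = (27900 − 1820)/1820 = 14.32967
5730 = 27900/(1 + 14.32967·e^(−r·11)) → e^(−11r) = (4.86911 − 1)/14.32967 = 0.270007
r = −ln(0.270007)/11 = 1.30931/11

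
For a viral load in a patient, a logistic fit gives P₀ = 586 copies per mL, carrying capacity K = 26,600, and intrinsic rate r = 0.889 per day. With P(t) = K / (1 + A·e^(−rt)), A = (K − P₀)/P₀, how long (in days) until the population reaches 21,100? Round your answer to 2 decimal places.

A = (26600 − 586)/586 = 44.39249
21100 = 26600/(1 + 44.39249·e^(−0.889t)) → 1 + 44.39249·e^(−0.889t) = 1.26066
e^(−0.889t) = 0.005872 → t = ln(170.30574)/0.889 = 5.1376/0.889

t ≈ 5.78 days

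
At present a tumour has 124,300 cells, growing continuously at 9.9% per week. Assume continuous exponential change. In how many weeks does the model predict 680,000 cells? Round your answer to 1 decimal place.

680000 = 124300 · e^(0.099·t)
t = ln(680000/124300) / 0.099 = ln(5.47064) / 0.099 = 1.69939 / 0.099

t ≈ 17.2 weeks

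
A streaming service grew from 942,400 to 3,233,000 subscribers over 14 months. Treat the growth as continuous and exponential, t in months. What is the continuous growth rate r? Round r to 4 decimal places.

3233000 = 942400 · e^(r·14)
e^(14r) = 3233000/942400 = 3.4306
r = ln(3.4306) / 14 = 1.23274 / 14

r ≈ 0.0881 per month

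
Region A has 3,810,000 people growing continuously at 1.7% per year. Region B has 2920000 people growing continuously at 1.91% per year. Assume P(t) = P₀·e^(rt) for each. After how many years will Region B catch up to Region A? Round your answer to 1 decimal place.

t ≈ 126.7 years

3810000·e^(0.017t) = 2920000·e^(0.0191t)
3810000/2920000 = e^((0.0191 − 0.017)t) → ln(1.30479) = 0.0021·t
t = 0.26605 / 0.0021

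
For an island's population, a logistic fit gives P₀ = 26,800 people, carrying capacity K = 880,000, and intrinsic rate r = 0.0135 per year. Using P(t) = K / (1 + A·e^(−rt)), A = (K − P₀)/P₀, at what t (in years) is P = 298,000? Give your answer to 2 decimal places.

A = (880000 − 26800)/26800 = 31.83582
298000 = 880000/(1 + 31.83582·e^(−0.0135t)) → 1 + 31.83582·e^(−0.0135t) = 2.95302
e^(−0.0135t) = 0.061347 → t = ln(16.30082)/0.0135 = 2.79122/0.0135

t ≈ 206.76 years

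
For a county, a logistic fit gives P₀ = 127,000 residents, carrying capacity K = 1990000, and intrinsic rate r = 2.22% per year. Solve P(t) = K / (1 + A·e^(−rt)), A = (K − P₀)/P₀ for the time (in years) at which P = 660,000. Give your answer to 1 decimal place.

t ≈ 89.4 years

A = (1990000 − 127000)/127000 = 14.66929
660000 = 1990000/(1 + 14.66929·e^(−0.0222t)) → 1 + 14.66929·e^(−0.0222t) = 3.01515
e^(−0.0222t) = 0.137372 → t = ln(7.2795)/0.0222 = 1.98506/0.0222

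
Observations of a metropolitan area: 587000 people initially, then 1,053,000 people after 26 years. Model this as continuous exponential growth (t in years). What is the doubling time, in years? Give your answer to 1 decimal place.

r = ln(1053000/587000) / 26 = ln(1.79387) / 26 ≈ 0.022476 per year
doubling time = ln 2 / |r| = 0.69315 / 0.022476

doubling time ≈ 30.8 years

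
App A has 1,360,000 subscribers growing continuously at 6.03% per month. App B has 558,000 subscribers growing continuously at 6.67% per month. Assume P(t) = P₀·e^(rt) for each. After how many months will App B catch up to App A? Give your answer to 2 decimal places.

t ≈ 139.20 months

1360000·e^(0.0603t) = 558000·e^(0.0667t)
1360000/558000 = e^((0.0667 − 0.0603)t) → ln(2.43728) = 0.0064·t
t = 0.89088 / 0.0064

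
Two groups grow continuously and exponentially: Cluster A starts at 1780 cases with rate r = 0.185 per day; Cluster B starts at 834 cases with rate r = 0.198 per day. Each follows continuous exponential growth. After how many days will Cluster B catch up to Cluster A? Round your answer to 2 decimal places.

t ≈ 58.32 days

1780·e^(0.185t) = 834·e^(0.198t)
1780/834 = e^((0.198 − 0.185)t) → ln(2.13429) = 0.013·t
t = 0.75814 / 0.013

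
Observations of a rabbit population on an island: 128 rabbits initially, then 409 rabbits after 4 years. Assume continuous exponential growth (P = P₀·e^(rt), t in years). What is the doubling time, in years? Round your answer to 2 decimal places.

doubling time ≈ 2.39 years

r = ln(409/128) / 4 = ln(3.19531) / 4 ≈ 0.290421 per year
doubling time = ln 2 / |r| = 0.69315 / 0.290421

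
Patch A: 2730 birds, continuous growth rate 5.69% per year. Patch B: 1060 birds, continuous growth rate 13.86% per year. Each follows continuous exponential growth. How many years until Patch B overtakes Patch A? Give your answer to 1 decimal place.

t ≈ 11.6 years

2730·e^(0.0569t) = 1060·e^(0.1386t)
2730/1060 = e^((0.1386 − 0.0569)t) → ln(2.57547) = 0.0817·t
t = 0.94603 / 0.0817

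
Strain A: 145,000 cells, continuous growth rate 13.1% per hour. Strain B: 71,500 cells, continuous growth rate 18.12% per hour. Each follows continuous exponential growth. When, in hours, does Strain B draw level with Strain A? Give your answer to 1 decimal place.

t ≈ 14.1 hours

145000·e^(0.131t) = 71500·e^(0.1812t)
145000/71500 = e^((0.1812 − 0.131)t) → ln(2.02797) = 0.0502·t
t = 0.70704 / 0.0502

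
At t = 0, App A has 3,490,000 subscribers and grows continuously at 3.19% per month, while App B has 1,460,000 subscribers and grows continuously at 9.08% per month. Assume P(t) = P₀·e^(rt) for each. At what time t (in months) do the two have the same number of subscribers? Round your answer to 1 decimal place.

t ≈ 14.8 months

3490000·e^(0.0319t) = 1460000·e^(0.0908t)
3490000/1460000 = e^((0.0908 − 0.0319)t) → ln(2.39041) = 0.0589·t
t = 0.87147 / 0.0589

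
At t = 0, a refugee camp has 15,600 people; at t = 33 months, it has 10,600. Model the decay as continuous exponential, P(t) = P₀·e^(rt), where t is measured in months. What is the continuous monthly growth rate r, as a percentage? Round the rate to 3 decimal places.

10600 = 15600 · e^(r·33)
e^(33r) = 10600/15600 = 0.67949
r = ln(0.67949) / 33 = -0.38642 / 33

r ≈ -1.171% per month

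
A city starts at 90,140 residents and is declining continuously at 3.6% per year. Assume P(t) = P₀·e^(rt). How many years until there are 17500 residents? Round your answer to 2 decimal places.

17500 = 90140 · e^(-0.036·t)
t = ln(17500/90140) / -0.036 = ln(0.19414) / -0.036 = -1.63916 / -0.036

t ≈ 45.53 years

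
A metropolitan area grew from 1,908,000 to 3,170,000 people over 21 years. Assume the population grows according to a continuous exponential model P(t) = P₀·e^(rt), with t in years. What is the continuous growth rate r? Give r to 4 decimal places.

3170000 = 1908000 · e^(r·21)
e^(21r) = 3170000/1908000 = 1.66143
r = ln(1.66143) / 21 = 0.50768 / 21

r ≈ 0.0242 per year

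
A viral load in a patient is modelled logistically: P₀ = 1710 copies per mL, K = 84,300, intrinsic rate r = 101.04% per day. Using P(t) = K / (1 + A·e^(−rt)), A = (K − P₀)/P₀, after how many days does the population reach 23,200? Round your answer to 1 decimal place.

A = (84300 − 1710)/1710 = 48.29825
23200 = 84300/(1 + 48.29825·e^(−1.0104t)) → 1 + 48.29825·e^(−1.0104t) = 3.63362
e^(−1.0104t) = 0.054528 → t = ln(18.3391)/1.0104 = 2.90904/1.0104

t ≈ 2.9 days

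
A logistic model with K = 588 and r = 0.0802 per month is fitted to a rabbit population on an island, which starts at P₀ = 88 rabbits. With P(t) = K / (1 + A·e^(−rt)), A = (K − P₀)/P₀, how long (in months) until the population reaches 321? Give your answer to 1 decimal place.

A = (588 − 88)/88 = 5.68182
321 = 588/(1 + 5.68182·e^(−0.0802t)) → 1 + 5.68182·e^(−0.0802t) = 1.83178
e^(−0.0802t) = 0.146393 → t = ln(6.83095)/0.0802 = 1.92146/0.0802

t ≈ 24.0 months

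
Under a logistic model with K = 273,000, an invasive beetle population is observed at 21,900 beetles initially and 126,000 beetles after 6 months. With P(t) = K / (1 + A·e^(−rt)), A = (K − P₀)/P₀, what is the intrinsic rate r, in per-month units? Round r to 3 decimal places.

A = (273000 − 21900)/21900 = 11.46575
126000 = 273000/(1 + 11.46575·e^(−r·6)) → e^(−6r) = (2.16667 − 1)/11.46575 = 0.101752
r = −ln(0.101752)/6 = 2.28521/6

r ≈ 0.381 per month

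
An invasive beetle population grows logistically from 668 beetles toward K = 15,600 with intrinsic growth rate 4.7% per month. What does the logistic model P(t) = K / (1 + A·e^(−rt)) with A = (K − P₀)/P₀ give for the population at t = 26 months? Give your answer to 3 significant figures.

A = (15600 − 668)/668 = 22.35329
P(26) = 15600 / (1 + 22.35329·e^(−0.047·26)) = 15600 / (1 + 22.35329·0.29464)
= 15600 / 7.58618 ≈ 2056.37

≈ 2,060 beetles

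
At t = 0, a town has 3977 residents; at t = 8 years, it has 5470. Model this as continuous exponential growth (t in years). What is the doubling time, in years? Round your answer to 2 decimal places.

doubling time ≈ 17.40 years

r = ln(5470/3977) / 8 = ln(1.37541) / 8 ≈ 0.039844 per year
doubling time = ln 2 / |r| = 0.69315 / 0.039844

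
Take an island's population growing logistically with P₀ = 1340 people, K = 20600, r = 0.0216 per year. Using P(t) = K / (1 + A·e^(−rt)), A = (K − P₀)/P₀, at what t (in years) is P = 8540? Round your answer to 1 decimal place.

A = (20600 − 1340)/1340 = 14.37313
8540 = 20600/(1 + 14.37313·e^(−0.0216t)) → 1 + 14.37313·e^(−0.0216t) = 2.41218
e^(−0.0216t) = 0.098251 → t = ln(10.17799)/0.0216 = 2.32023/0.0216

t ≈ 107.4 years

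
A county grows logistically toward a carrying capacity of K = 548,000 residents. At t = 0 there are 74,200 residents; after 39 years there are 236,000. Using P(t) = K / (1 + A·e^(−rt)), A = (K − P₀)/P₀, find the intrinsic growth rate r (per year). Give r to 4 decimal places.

r ≈ 0.0404 per year

A = (548000 − 74200)/74200 = 6.38544
236000 = 548000/(1 + 6.38544·e^(−r·39)) → e^(−39r) = (2.32203 − 1)/6.38544 = 0.207039
r = −ln(0.207039)/39 = 1.57485/39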